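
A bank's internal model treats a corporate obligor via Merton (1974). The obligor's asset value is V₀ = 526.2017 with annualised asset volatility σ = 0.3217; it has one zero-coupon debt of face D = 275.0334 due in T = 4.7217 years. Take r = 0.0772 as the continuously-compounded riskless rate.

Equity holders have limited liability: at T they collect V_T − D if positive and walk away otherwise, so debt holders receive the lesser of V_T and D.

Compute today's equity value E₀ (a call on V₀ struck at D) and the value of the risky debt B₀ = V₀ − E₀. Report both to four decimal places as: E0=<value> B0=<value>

d₁ = [ln(V₀/D) + (r + σ²/2)T] / (σ√T)
   = [ln(526.2017/275.0334) + (0.0772 + 0.5·0.3217²)·4.7217] / (0.3217·√4.7217)
   = [0.648792 + 0.608842] / 0.699037 = 1.799094
d₂ = d₁ − σ√T = 1.799094 − 0.699037 = 1.100057
N(d₁) = 0.963998,  N(d₂) = 0.864346,  e^(−rT) = 0.694533
E₀ = V₀·N(d₁) − D·e^(−rT)·N(d₂)
   = 526.2017·0.963998 − 275.0334·0.694533·0.864346 = 342.150138
B₀ = V₀ − E₀ = 526.2017 − 342.150138 = 184.051562

E0=342.1501 B0=184.0516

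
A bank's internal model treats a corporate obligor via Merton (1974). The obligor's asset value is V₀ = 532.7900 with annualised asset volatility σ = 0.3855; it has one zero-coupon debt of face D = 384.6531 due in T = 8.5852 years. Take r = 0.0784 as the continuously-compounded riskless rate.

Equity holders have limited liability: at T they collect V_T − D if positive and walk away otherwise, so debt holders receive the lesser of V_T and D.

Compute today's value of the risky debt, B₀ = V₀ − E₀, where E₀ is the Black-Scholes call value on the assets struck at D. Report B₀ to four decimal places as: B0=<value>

d₁ = [ln(V₀/D) + (r + σ²/2)T] / (σ√T)
   = [ln(532.7900/384.6531) + (0.0784 + 0.5·0.3855²)·8.5852] / (0.3855·√8.5852)
   = [0.325785 + 1.311004] / 1.129535 = 1.449083
d₂ = d₁ − σ√T = 1.449083 − 1.129535 = 0.319548
N(d₁) = 0.926343,  N(d₂) = 0.625345,  e^(−rT) = 0.510135
E₀ = V₀·N(d₁) − D·e^(−rT)·N(d₂)
   = 532.7900·0.926343 − 384.6531·0.510135·0.625345 = 370.837904
B₀ = V₀ − E₀ = 532.7900 − 370.837904 = 161.952096

B0=161.9521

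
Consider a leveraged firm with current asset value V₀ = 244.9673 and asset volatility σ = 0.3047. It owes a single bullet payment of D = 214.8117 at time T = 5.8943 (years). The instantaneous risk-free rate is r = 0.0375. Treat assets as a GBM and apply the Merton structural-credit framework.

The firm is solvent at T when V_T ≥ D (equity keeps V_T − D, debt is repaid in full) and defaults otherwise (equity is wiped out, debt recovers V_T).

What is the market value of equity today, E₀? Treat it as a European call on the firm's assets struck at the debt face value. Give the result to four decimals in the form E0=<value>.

d₁ = [ln(V₀/D) + (r + σ²/2)T] / (σ√T)
   = [ln(244.9673/214.8117) + (0.0375 + 0.5·0.3047²)·5.8943] / (0.3047·√5.8943)
   = [0.131363 + 0.494656] / 0.739756 = 0.846250
d₂ = d₁ − σ√T = 0.846250 − 0.739756 = 0.106494
N(d₁) = 0.801293,  N(d₂) = 0.542405,  e^(−rT) = 0.801688
E₀ = V₀·N(d₁) − D·e^(−rT)·N(d₂)
   = 244.9673·0.801293 − 214.8117·0.801688·0.542405 = 102.882129

E0=102.8821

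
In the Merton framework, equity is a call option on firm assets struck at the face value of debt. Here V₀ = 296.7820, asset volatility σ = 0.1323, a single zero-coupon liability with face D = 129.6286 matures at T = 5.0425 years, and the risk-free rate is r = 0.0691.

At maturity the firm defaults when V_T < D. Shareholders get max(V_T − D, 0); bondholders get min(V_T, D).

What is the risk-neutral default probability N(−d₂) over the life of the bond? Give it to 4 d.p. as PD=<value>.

PD=0.0001

d₁ = [ln(V₀/D) + (r + σ²/2)T] / (σ√T)
   = [ln(296.7820/129.6286) + (0.0691 + 0.5·0.1323²)·5.0425] / (0.1323·√5.0425)
   = [0.828324 + 0.392567] / 0.297086 = 4.109550
d₂ = d₁ − σ√T = 4.109550 − 0.297086 = 3.812463
risk-neutral PD = N(−d₂) = N(-3.812463) = 0.000069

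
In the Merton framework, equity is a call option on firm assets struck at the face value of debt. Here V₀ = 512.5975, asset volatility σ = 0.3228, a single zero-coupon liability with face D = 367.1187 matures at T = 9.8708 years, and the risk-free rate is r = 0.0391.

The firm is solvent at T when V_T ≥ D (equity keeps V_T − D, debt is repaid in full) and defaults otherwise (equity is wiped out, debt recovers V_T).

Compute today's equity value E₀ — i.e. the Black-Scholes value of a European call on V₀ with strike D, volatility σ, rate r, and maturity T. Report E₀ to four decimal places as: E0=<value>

E0=310.4462

d₁ = [ln(V₀/D) + (r + σ²/2)T] / (σ√T)
   = [ln(512.5975/367.1187) + (0.0391 + 0.5·0.3228²)·9.8708] / (0.3228·√9.8708)
   = [0.333806 + 0.900216] / 1.014168 = 1.216783
d₂ = d₁ − σ√T = 1.216783 − 1.014168 = 0.202616
N(d₁) = 0.888157,  N(d₂) = 0.580282,  e^(−rT) = 0.679806
E₀ = V₀·N(d₁) − D·e^(−rT)·N(d₂)
   = 512.5975·0.888157 − 367.1187·0.679806·0.580282 = 310.446187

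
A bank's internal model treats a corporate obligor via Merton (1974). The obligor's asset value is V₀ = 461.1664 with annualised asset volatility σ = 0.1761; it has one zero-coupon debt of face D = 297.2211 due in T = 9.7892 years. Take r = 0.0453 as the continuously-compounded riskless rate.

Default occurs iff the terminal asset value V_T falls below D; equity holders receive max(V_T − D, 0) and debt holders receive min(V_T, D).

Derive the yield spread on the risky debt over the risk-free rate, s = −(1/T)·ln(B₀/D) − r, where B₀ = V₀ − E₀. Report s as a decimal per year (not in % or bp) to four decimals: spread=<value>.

d₁ = [ln(V₀/D) + (r + σ²/2)T] / (σ√T)
   = [ln(461.1664/297.2211) + (0.0453 + 0.5·0.1761²)·9.7892] / (0.1761·√9.7892)
   = [0.439283 + 0.595238] / 0.550976 = 1.877614
d₂ = d₁ − σ√T = 1.877614 − 0.550976 = 1.326638
N(d₁) = 0.969783,  N(d₂) = 0.907686,  e^(−rT) = 0.641818
E₀ = V₀·N(d₁) − D·e^(−rT)·N(d₂)
   = 461.1664·0.969783 − 297.2211·0.641818·0.907686 = 274.079574
B₀ = V₀ − E₀ = 461.1664 − 274.079574 = 187.086826
spread = −(1/T)·ln(B₀/D) − r = −(1/9.7892)·ln(187.086826/297.2211) − 0.0453 = 0.00198716

spread=0.0020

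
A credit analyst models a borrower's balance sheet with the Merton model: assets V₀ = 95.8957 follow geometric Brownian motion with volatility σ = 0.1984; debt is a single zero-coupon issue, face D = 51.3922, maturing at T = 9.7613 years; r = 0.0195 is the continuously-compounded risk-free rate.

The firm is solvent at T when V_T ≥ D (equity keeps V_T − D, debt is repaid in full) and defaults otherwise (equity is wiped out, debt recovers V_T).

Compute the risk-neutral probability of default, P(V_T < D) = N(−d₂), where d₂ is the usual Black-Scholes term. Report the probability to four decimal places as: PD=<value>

PD=0.1578

d₁ = [ln(V₀/D) + (r + σ²/2)T] / (σ√T)
   = [ln(95.8957/51.3922) + (0.0195 + 0.5·0.1984²)·9.7613] / (0.1984·√9.7613)
   = [0.623775 + 0.382460] / 0.619863 = 1.623319
d₂ = d₁ − σ√T = 1.623319 − 0.619863 = 1.003456
risk-neutral PD = N(−d₂) = N(-1.003456) = 0.157820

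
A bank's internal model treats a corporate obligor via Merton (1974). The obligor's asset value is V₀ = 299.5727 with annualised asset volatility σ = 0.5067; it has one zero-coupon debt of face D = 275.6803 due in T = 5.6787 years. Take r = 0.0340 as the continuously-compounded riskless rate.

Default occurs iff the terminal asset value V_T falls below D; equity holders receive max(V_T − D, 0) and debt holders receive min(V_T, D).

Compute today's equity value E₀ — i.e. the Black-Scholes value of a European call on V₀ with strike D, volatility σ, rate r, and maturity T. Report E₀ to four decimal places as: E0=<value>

E0=158.4703

d₁ = [ln(V₀/D) + (r + σ²/2)T] / (σ√T)
   = [ln(299.5727/275.6803) + (0.0340 + 0.5·0.5067²)·5.6787] / (0.5067·√5.6787)
   = [0.083115 + 0.922064] / 1.207467 = 0.832469
d₂ = d₁ − σ√T = 0.832469 − 1.207467 = -0.374998
N(d₁) = 0.797428,  N(d₂) = 0.353831,  e^(−rT) = 0.824419
E₀ = V₀·N(d₁) − D·e^(−rT)·N(d₂)
   = 299.5727·0.797428 − 275.6803·0.824419·0.353831 = 158.470278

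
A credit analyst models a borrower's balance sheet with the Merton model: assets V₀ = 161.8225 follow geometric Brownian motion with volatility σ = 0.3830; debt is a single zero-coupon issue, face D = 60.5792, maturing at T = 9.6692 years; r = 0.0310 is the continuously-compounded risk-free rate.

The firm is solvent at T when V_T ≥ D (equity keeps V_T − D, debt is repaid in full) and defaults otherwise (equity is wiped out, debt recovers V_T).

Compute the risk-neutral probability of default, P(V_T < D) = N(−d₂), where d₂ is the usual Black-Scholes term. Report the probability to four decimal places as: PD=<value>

PD=0.3152

d₁ = [ln(V₀/D) + (r + σ²/2)T] / (σ√T)
   = [ln(161.8225/60.5792) + (0.0310 + 0.5·0.3830²)·9.6692] / (0.3830·√9.6692)
   = [0.982548 + 1.008928] / 1.190951 = 1.672173
d₂ = d₁ − σ√T = 1.672173 − 1.190951 = 0.481221
risk-neutral PD = N(−d₂) = N(-0.481221) = 0.315180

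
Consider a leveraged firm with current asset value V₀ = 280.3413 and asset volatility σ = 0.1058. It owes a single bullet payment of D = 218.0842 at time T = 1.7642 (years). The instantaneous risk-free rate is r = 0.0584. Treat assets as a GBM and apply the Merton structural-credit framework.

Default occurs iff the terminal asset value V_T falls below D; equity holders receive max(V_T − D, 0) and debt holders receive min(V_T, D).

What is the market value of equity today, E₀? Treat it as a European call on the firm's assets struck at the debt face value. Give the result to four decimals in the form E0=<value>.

E0=83.6694

d₁ = [ln(V₀/D) + (r + σ²/2)T] / (σ√T)
   = [ln(280.3413/218.0842) + (0.0584 + 0.5·0.1058²)·1.7642] / (0.1058·√1.7642)
   = [0.251127 + 0.112903] / 0.140527 = 2.590462
d₂ = d₁ − σ√T = 2.590462 − 0.140527 = 2.449936
N(d₁) = 0.995208,  N(d₂) = 0.992856,  e^(−rT) = 0.902101
E₀ = V₀·N(d₁) − D·e^(−rT)·N(d₂)
   = 280.3413·0.995208 − 218.0842·0.902101·0.992856 = 83.669411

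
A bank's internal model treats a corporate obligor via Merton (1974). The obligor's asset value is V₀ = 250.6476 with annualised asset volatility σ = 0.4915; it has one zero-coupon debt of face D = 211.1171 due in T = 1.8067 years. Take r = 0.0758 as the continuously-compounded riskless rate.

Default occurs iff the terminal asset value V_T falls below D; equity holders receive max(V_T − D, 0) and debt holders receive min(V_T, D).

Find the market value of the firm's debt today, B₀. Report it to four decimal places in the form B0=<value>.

d₁ = [ln(V₀/D) + (r + σ²/2)T] / (σ√T)
   = [ln(250.6476/211.1171) + (0.0758 + 0.5·0.4915²)·1.8067] / (0.4915·√1.8067)
   = [0.171635 + 0.355172] / 0.660643 = 0.797416
d₂ = d₁ − σ√T = 0.797416 − 0.660643 = 0.136774
N(d₁) = 0.787395,  N(d₂) = 0.554395,  e^(−rT) = 0.872016
E₀ = V₀·N(d₁) − D·e^(−rT)·N(d₂)
   = 250.6476·0.787395 − 211.1171·0.872016·0.554395 = 95.296030
B₀ = V₀ − E₀ = 250.6476 − 95.296030 = 155.351570

B0=155.3516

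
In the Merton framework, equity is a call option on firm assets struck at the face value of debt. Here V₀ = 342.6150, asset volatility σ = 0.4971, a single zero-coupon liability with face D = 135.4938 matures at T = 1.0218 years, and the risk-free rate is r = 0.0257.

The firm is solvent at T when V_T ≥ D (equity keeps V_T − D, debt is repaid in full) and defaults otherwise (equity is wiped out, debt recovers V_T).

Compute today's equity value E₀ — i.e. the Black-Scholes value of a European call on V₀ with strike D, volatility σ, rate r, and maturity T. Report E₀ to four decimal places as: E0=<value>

d₁ = [ln(V₀/D) + (r + σ²/2)T] / (σ√T)
   = [ln(342.6150/135.4938) + (0.0257 + 0.5·0.4971²)·1.0218] / (0.4971·√1.0218)
   = [0.927681 + 0.152508] / 0.502489 = 2.149677
d₂ = d₁ − σ√T = 2.149677 − 0.502489 = 1.647188
N(d₁) = 0.984210,  N(d₂) = 0.950240,  e^(−rT) = 0.974082
E₀ = V₀·N(d₁) − D·e^(−rT)·N(d₂)
   = 342.6150·0.984210 − 135.4938·0.974082·0.950240 = 211.790355

E0=211.7904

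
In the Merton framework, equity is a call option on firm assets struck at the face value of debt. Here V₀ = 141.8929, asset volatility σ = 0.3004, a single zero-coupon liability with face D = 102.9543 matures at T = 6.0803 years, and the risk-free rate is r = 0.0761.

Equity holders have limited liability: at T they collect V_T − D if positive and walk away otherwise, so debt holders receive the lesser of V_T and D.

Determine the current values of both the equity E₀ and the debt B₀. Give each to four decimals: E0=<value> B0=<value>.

d₁ = [ln(V₀/D) + (r + σ²/2)T] / (σ√T)
   = [ln(141.8929/102.9543) + (0.0761 + 0.5·0.3004²)·6.0803] / (0.3004·√6.0803)
   = [0.320787 + 0.737054] / 0.740734 = 1.428099
d₂ = d₁ − σ√T = 1.428099 − 0.740734 = 0.687365
N(d₁) = 0.923368,  N(d₂) = 0.754074,  e^(−rT) = 0.629575
E₀ = V₀·N(d₁) − D·e^(−rT)·N(d₂)
   = 141.8929·0.923368 − 102.9543·0.629575·0.754074 = 82.142308
B₀ = V₀ − E₀ = 141.8929 − 82.142308 = 59.750592

E0=82.1423 B0=59.7506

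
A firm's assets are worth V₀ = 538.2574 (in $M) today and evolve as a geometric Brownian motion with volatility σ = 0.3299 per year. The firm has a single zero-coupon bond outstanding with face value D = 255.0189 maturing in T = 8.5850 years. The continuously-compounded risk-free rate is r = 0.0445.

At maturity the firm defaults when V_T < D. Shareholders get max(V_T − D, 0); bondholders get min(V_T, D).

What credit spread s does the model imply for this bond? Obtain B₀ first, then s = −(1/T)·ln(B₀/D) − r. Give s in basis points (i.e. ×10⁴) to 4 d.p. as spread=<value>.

d₁ = [ln(V₀/D) + (r + σ²/2)T] / (σ√T)
   = [ln(538.2574/255.0189) + (0.0445 + 0.5·0.3299²)·8.5850] / (0.3299·√8.5850)
   = [0.746999 + 0.849202] / 0.966613 = 1.651335
d₂ = d₁ − σ√T = 1.651335 − 0.966613 = 0.684723
N(d₁) = 0.950665,  N(d₂) = 0.753241,  e^(−rT) = 0.682473
E₀ = V₀·N(d₁) − D·e^(−rT)·N(d₂)
   = 538.2574·0.950665 − 255.0189·0.682473·0.753241 = 380.605833
B₀ = V₀ − E₀ = 538.2574 − 380.605833 = 157.651567
spread = −(1/T)·ln(B₀/D) − r = −(1/8.5850)·ln(157.651567/255.0189) − 0.0445 = 0.01152217
in basis points: 0.01152217 × 10⁴ = 115.2217 bp

spread=115.2217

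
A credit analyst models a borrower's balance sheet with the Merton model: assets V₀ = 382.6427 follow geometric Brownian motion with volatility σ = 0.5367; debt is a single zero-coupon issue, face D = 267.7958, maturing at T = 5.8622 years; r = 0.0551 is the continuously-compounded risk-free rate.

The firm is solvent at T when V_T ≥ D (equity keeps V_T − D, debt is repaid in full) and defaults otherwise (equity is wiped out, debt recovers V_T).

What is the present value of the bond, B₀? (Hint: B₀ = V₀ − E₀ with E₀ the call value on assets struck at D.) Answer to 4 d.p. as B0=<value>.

d₁ = [ln(V₀/D) + (r + σ²/2)T] / (σ√T)
   = [ln(382.6427/267.7958) + (0.0551 + 0.5·0.5367²)·5.8622] / (0.5367·√5.8622)
   = [0.356877 + 1.167301] / 1.299457 = 1.172935
d₂ = d₁ − σ√T = 1.172935 − 1.299457 = -0.126522
N(d₁) = 0.879589,  N(d₂) = 0.449659,  e^(−rT) = 0.723969
E₀ = V₀·N(d₁) − D·e^(−rT)·N(d₂)
   = 382.6427·0.879589 − 267.7958·0.723969·0.449659 = 249.390283
B₀ = V₀ − E₀ = 382.6427 − 249.390283 = 133.252417

B0=133.2524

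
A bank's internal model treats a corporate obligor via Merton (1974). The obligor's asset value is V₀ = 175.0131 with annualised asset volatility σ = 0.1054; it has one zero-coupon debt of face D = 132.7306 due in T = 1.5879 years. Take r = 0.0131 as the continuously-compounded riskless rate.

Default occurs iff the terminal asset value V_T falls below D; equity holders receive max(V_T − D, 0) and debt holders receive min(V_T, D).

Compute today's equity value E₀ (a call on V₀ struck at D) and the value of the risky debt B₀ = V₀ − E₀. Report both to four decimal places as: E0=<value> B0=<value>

E0=45.1025 B0=129.9106

d₁ = [ln(V₀/D) + (r + σ²/2)T] / (σ√T)
   = [ln(175.0131/132.7306) + (0.0131 + 0.5·0.1054²)·1.5879] / (0.1054·√1.5879)
   = [0.276539 + 0.029622] / 0.132817 = 2.305141
d₂ = d₁ − σ√T = 2.305141 − 0.132817 = 2.172325
N(d₁) = 0.989421,  N(d₂) = 0.985084,  e^(−rT) = 0.979413
E₀ = V₀·N(d₁) − D·e^(−rT)·N(d₂)
   = 175.0131·0.989421 − 132.7306·0.979413·0.985084 = 45.102453
B₀ = V₀ − E₀ = 175.0131 − 45.102453 = 129.910647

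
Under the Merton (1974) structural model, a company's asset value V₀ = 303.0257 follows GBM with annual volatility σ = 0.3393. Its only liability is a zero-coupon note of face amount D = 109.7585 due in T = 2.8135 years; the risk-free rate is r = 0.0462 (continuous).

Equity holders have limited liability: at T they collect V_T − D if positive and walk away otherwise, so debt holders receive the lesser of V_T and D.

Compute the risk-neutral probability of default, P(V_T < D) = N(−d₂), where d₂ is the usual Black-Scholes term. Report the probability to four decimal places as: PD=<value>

PD=0.0420

d₁ = [ln(V₀/D) + (r + σ²/2)T] / (σ√T)
   = [ln(303.0257/109.7585) + (0.0462 + 0.5·0.3393²)·2.8135] / (0.3393·√2.8135)
   = [1.015535 + 0.291935] / 0.569125 = 2.297336
d₂ = d₁ − σ√T = 2.297336 − 0.569125 = 1.728211
risk-neutral PD = N(−d₂) = N(-1.728211) = 0.041975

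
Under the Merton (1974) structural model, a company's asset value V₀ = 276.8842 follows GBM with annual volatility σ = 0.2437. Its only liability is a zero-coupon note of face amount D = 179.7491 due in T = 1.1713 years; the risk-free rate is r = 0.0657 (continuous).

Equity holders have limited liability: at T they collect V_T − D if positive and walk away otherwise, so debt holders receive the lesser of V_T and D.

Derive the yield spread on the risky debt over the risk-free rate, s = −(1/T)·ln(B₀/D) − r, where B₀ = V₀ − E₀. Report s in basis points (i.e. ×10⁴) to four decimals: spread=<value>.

d₁ = [ln(V₀/D) + (r + σ²/2)T] / (σ√T)
   = [ln(276.8842/179.7491) + (0.0657 + 0.5·0.2437²)·1.1713] / (0.2437·√1.1713)
   = [0.432037 + 0.111736] / 0.263748 = 2.061714
d₂ = d₁ − σ√T = 2.061714 − 0.263748 = 1.797965
N(d₁) = 0.980382,  N(d₂) = 0.963909,  e^(−rT) = 0.925932
E₀ = V₀·N(d₁) − D·e^(−rT)·N(d₂)
   = 276.8842·0.980382 − 179.7491·0.925932·0.963909 = 111.023831
B₀ = V₀ − E₀ = 276.8842 − 111.023831 = 165.860369
spread = −(1/T)·ln(B₀/D) − r = −(1/1.1713)·ln(165.860369/179.7491) − 0.0657 = 0.00295509
in basis points: 0.00295509 × 10⁴ = 29.5509 bp

spread=29.5509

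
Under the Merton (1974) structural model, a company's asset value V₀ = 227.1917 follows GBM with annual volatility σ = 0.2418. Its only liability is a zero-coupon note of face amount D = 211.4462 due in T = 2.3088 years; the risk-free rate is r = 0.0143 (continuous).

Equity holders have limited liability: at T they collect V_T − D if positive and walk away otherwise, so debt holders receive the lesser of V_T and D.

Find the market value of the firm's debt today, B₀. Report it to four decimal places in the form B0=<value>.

B0=183.1624

d₁ = [ln(V₀/D) + (r + σ²/2)T] / (σ√T)
   = [ln(227.1917/211.4462) + (0.0143 + 0.5·0.2418²)·2.3088] / (0.2418·√2.3088)
   = [0.071824 + 0.100510] / 0.367409 = 0.469053
d₂ = d₁ − σ√T = 0.469053 − 0.367409 = 0.101644
N(d₁) = 0.680484,  N(d₂) = 0.540480,  e^(−rT) = 0.967523
E₀ = V₀·N(d₁) − D·e^(−rT)·N(d₂)
   = 227.1917·0.680484 − 211.4462·0.967523·0.540480 = 44.029327
B₀ = V₀ − E₀ = 227.1917 − 44.029327 = 183.162373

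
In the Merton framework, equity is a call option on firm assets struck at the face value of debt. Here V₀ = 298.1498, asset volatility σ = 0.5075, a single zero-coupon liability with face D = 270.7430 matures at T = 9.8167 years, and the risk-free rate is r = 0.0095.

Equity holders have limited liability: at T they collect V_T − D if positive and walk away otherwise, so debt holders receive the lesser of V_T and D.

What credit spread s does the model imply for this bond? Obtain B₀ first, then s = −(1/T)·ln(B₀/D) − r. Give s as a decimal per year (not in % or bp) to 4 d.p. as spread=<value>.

spread=0.0774

d₁ = [ln(V₀/D) + (r + σ²/2)T] / (σ√T)
   = [ln(298.1498/270.7430) + (0.0095 + 0.5·0.5075²)·9.8167] / (0.5075·√9.8167)
   = [0.096426 + 1.357435] / 1.590079 = 0.914332
d₂ = d₁ − σ√T = 0.914332 − 1.590079 = -0.675747
N(d₁) = 0.819729,  N(d₂) = 0.249601,  e^(−rT) = 0.910958
E₀ = V₀·N(d₁) − D·e^(−rT)·N(d₂)
   = 298.1498·0.819729 − 270.7430·0.910958·0.249601 = 182.841634
B₀ = V₀ − E₀ = 298.1498 − 182.841634 = 115.308166
spread = −(1/T)·ln(B₀/D) − r = −(1/9.8167)·ln(115.308166/270.7430) − 0.0095 = 0.07744997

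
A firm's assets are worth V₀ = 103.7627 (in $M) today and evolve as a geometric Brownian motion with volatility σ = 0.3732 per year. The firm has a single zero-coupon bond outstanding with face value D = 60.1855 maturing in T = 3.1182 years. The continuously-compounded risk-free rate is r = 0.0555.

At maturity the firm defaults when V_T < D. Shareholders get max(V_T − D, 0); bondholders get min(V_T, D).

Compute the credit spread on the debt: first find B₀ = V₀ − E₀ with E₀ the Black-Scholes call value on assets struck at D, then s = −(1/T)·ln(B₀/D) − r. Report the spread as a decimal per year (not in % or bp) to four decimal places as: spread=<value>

d₁ = [ln(V₀/D) + (r + σ²/2)T] / (σ√T)
   = [ln(103.7627/60.1855) + (0.0555 + 0.5·0.3732²)·3.1182] / (0.3732·√3.1182)
   = [0.544675 + 0.390209] / 0.659012 = 1.418613
d₂ = d₁ − σ√T = 1.418613 − 0.659012 = 0.759601
N(d₁) = 0.921994,  N(d₂) = 0.776253,  e^(−rT) = 0.841087
E₀ = V₀·N(d₁) − D·e^(−rT)·N(d₂)
   = 103.7627·0.921994 − 60.1855·0.841087·0.776253 = 56.373684
B₀ = V₀ − E₀ = 103.7627 − 56.373684 = 47.389016
spread = −(1/T)·ln(B₀/D) − r = −(1/3.1182)·ln(47.389016/60.1855) − 0.0555 = 0.02115993

spread=0.0212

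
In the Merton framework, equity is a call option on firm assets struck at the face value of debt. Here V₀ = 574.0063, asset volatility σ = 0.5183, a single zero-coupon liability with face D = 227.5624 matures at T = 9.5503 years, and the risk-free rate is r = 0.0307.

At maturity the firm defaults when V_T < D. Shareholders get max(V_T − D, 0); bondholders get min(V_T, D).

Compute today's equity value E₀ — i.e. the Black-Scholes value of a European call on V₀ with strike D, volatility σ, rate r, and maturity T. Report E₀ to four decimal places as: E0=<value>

d₁ = [ln(V₀/D) + (r + σ²/2)T] / (σ√T)
   = [ln(574.0063/227.5624) + (0.0307 + 0.5·0.5183²)·9.5503] / (0.5183·√9.5503)
   = [0.925216 + 1.575966] / 1.601731 = 1.561549
d₂ = d₁ − σ√T = 1.561549 − 1.601731 = -0.040183
N(d₁) = 0.940803,  N(d₂) = 0.483974,  e^(−rT) = 0.745877
E₀ = V₀·N(d₁) − D·e^(−rT)·N(d₂)
   = 574.0063·0.940803 − 227.5624·0.745877·0.483974 = 457.880143

E0=457.8801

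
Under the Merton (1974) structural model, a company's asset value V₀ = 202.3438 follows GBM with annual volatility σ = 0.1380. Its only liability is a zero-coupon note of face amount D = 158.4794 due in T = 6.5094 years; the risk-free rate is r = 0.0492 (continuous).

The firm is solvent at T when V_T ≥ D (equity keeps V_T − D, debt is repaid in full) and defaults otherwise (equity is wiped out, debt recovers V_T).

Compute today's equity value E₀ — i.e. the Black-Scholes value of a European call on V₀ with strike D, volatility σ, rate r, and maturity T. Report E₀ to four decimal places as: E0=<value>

E0=88.5183

d₁ = [ln(V₀/D) + (r + σ²/2)T] / (σ√T)
   = [ln(202.3438/158.4794) + (0.0492 + 0.5·0.1380²)·6.5094] / (0.1380·√6.5094)
   = [0.244344 + 0.382245] / 0.352087 = 1.779643
d₂ = d₁ − σ√T = 1.779643 − 0.352087 = 1.427556
N(d₁) = 0.962433,  N(d₂) = 0.923290,  e^(−rT) = 0.725958
E₀ = V₀·N(d₁) − D·e^(−rT)·N(d₂)
   = 202.3438·0.962433 − 158.4794·0.725958·0.923290 = 88.518269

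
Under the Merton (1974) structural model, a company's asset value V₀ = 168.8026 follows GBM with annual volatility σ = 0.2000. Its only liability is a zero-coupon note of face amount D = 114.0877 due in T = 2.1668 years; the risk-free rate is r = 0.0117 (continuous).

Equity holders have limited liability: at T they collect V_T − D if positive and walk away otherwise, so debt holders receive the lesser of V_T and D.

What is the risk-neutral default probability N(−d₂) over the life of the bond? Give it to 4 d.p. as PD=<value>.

d₁ = [ln(V₀/D) + (r + σ²/2)T] / (σ√T)
   = [ln(168.8026/114.0877) + (0.0117 + 0.5·0.2000²)·2.1668] / (0.2000·√2.1668)
   = [0.391763 + 0.068688] / 0.294401 = 1.564023
d₂ = d₁ − σ√T = 1.564023 − 0.294401 = 1.269622
risk-neutral PD = N(−d₂) = N(-1.269622) = 0.102110

PD=0.1021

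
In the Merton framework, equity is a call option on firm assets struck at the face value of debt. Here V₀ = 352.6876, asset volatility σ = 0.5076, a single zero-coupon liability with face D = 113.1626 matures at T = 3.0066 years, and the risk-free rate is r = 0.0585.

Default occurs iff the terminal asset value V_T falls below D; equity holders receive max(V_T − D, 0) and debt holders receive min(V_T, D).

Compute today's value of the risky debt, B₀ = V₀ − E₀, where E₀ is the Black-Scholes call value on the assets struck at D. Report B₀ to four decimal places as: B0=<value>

B0=90.4223

d₁ = [ln(V₀/D) + (r + σ²/2)T] / (σ√T)
   = [ln(352.6876/113.1626) + (0.0585 + 0.5·0.5076²)·3.0066] / (0.5076·√3.0066)
   = [1.136757 + 0.563223] / 0.880156 = 1.931454
d₂ = d₁ − σ√T = 1.931454 − 0.880156 = 1.051298
N(d₁) = 0.973287,  N(d₂) = 0.853439,  e^(−rT) = 0.838714
E₀ = V₀·N(d₁) − D·e^(−rT)·N(d₂)
   = 352.6876·0.973287 − 113.1626·0.838714·0.853439 = 262.265320
B₀ = V₀ − E₀ = 352.6876 − 262.265320 = 90.422280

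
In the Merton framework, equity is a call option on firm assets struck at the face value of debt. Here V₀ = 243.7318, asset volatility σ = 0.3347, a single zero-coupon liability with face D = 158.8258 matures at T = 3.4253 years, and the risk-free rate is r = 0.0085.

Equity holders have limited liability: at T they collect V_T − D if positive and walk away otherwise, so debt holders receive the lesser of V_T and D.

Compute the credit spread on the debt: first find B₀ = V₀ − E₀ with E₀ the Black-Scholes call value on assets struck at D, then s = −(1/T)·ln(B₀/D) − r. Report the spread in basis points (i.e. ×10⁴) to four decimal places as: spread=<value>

spread=312.0480

d₁ = [ln(V₀/D) + (r + σ²/2)T] / (σ√T)
   = [ln(243.7318/158.8258) + (0.0085 + 0.5·0.3347²)·3.4253] / (0.3347·√3.4253)
   = [0.428260 + 0.220973] / 0.619448 = 1.048084
d₂ = d₁ − σ√T = 1.048084 − 0.619448 = 0.428635
N(d₁) = 0.852700,  N(d₂) = 0.665906,  e^(−rT) = 0.971305
E₀ = V₀·N(d₁) − D·e^(−rT)·N(d₂)
   = 243.7318·0.852700 − 158.8258·0.971305·0.665906 = 105.101990
B₀ = V₀ − E₀ = 243.7318 − 105.101990 = 138.629810
spread = −(1/T)·ln(B₀/D) − r = −(1/3.4253)·ln(138.629810/158.8258) − 0.0085 = 0.03120480
in basis points: 0.03120480 × 10⁴ = 312.0480 bp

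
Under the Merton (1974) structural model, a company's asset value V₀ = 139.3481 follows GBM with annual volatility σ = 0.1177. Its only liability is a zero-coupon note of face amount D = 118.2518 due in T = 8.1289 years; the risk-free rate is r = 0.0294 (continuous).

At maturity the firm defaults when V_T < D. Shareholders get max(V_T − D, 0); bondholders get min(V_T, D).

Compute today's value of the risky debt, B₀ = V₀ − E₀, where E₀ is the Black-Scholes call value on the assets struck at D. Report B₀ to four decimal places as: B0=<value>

B0=90.9958

d₁ = [ln(V₀/D) + (r + σ²/2)T] / (σ√T)
   = [ln(139.3481/118.2518) + (0.0294 + 0.5·0.1177²)·8.1289] / (0.1177·√8.1289)
   = [0.164159 + 0.295296] / 0.335577 = 1.369147
d₂ = d₁ − σ√T = 1.369147 − 0.335577 = 1.033570
N(d₁) = 0.914523,  N(d₂) = 0.849331,  e^(−rT) = 0.787423
E₀ = V₀·N(d₁) − D·e^(−rT)·N(d₂)
   = 139.3481·0.914523 − 118.2518·0.787423·0.849331 = 48.352288
B₀ = V₀ − E₀ = 139.3481 − 48.352288 = 90.995812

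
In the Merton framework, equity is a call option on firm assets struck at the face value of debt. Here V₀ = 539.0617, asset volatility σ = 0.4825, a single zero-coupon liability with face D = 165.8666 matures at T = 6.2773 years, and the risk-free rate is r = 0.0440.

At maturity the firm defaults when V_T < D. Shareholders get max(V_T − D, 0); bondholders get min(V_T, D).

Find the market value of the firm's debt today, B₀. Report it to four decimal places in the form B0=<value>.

B0=110.3190

d₁ = [ln(V₀/D) + (r + σ²/2)T] / (σ√T)
   = [ln(539.0617/165.8666) + (0.0440 + 0.5·0.4825²)·6.2773] / (0.4825·√6.2773)
   = [1.178646 + 1.006899] / 1.208882 = 1.807906
d₂ = d₁ − σ√T = 1.807906 − 1.208882 = 0.599025
N(d₁) = 0.964689,  N(d₂) = 0.725422,  e^(−rT) = 0.758660
E₀ = V₀·N(d₁) − D·e^(−rT)·N(d₂)
   = 539.0617·0.964689 − 165.8666·0.758660·0.725422 = 428.742671
B₀ = V₀ − E₀ = 539.0617 − 428.742671 = 110.319029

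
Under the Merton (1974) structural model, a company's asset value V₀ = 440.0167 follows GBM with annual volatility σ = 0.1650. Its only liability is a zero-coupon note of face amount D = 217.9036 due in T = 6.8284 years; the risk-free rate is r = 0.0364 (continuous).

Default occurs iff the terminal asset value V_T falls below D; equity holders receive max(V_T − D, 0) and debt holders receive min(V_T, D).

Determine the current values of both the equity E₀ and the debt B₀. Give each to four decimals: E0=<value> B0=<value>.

E0=270.6229 B0=169.3938

d₁ = [ln(V₀/D) + (r + σ²/2)T] / (σ√T)
   = [ln(440.0167/217.9036) + (0.0364 + 0.5·0.1650²)·6.8284] / (0.1650·√6.8284)
   = [0.702760 + 0.341505] / 0.431165 = 2.421963
d₂ = d₁ − σ√T = 2.421963 − 0.431165 = 1.990798
N(d₁) = 0.992282,  N(d₂) = 0.976748,  e^(−rT) = 0.779928
E₀ = V₀·N(d₁) − D·e^(−rT)·N(d₂)
   = 440.0167·0.992282 − 217.9036·0.779928·0.976748 = 270.622924
B₀ = V₀ − E₀ = 440.0167 − 270.622924 = 169.393776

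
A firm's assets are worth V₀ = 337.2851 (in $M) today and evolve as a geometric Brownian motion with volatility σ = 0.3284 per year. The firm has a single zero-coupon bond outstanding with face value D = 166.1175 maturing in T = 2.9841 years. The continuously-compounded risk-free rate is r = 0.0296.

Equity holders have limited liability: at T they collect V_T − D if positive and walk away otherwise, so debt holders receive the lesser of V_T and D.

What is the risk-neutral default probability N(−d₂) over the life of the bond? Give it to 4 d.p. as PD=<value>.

PD=0.1313

d₁ = [ln(V₀/D) + (r + σ²/2)T] / (σ√T)
   = [ln(337.2851/166.1175) + (0.0296 + 0.5·0.3284²)·2.9841] / (0.3284·√2.9841)
   = [0.708233 + 0.249242] / 0.567296 = 1.687787
d₂ = d₁ − σ√T = 1.687787 − 0.567296 = 1.120491
risk-neutral PD = N(−d₂) = N(-1.120491) = 0.131252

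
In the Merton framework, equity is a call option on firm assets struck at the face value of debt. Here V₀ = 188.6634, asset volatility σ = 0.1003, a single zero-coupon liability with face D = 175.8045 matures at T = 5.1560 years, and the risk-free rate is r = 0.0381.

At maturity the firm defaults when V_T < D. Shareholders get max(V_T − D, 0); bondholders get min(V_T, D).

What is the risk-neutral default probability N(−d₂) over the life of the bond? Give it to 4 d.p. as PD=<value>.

d₁ = [ln(V₀/D) + (r + σ²/2)T] / (σ√T)
   = [ln(188.6634/175.8045) + (0.0381 + 0.5·0.1003²)·5.1560] / (0.1003·√5.1560)
   = [0.070592 + 0.222379] / 0.227749 = 1.286371
d₂ = d₁ − σ√T = 1.286371 − 0.227749 = 1.058622
risk-neutral PD = N(−d₂) = N(-1.058622) = 0.144886

PD=0.1449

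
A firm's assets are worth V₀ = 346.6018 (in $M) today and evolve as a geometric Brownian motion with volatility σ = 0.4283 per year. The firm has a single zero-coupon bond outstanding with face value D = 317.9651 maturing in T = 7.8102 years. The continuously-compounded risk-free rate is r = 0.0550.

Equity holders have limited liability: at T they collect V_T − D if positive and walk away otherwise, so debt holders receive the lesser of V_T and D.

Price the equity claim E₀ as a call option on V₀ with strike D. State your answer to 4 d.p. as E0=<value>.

E0=204.3441

d₁ = [ln(V₀/D) + (r + σ²/2)T] / (σ√T)
   = [ln(346.6018/317.9651) + (0.0550 + 0.5·0.4283²)·7.8102] / (0.4283·√7.8102)
   = [0.086235 + 1.145916] / 1.196959 = 1.029401
d₂ = d₁ − σ√T = 1.029401 − 1.196959 = -0.167557
N(d₁) = 0.848354,  N(d₂) = 0.433466,  e^(−rT) = 0.650795
E₀ = V₀·N(d₁) − D·e^(−rT)·N(d₂)
   = 346.6018·0.848354 − 317.9651·0.650795·0.433466 = 204.344098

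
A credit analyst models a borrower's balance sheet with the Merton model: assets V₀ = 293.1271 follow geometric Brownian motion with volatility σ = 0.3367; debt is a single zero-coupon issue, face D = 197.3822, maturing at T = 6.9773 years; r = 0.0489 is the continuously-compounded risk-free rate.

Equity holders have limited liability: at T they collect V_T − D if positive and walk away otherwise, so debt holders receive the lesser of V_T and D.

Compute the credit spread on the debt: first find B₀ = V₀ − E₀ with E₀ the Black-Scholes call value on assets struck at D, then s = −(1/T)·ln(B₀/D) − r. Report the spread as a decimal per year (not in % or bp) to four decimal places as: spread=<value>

d₁ = [ln(V₀/D) + (r + σ²/2)T] / (σ√T)
   = [ln(293.1271/197.3822) + (0.0489 + 0.5·0.3367²)·6.9773] / (0.3367·√6.9773)
   = [0.395464 + 0.736687] / 0.889379 = 1.272969
d₂ = d₁ − σ√T = 1.272969 − 0.889379 = 0.383590
N(d₁) = 0.898485,  N(d₂) = 0.649359,  e^(−rT) = 0.710924
E₀ = V₀·N(d₁) − D·e^(−rT)·N(d₂)
   = 293.1271·0.898485 − 197.3822·0.710924·0.649359 = 172.249996
B₀ = V₀ − E₀ = 293.1271 − 172.249996 = 120.877104
spread = −(1/T)·ln(B₀/D) − r = −(1/6.9773)·ln(120.877104/197.3822) − 0.0489 = 0.02138042

spread=0.0214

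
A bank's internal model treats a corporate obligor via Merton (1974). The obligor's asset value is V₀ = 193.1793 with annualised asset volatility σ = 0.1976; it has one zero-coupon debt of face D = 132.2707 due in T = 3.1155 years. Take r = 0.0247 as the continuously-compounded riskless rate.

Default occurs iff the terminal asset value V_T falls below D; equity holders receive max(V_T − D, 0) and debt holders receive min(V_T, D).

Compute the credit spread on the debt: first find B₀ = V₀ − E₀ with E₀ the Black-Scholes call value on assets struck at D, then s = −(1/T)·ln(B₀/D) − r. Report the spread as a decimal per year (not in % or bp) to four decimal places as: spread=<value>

d₁ = [ln(V₀/D) + (r + σ²/2)T] / (σ√T)
   = [ln(193.1793/132.2707) + (0.0247 + 0.5·0.1976²)·3.1155] / (0.1976·√3.1155)
   = [0.378768 + 0.137776] / 0.348779 = 1.481007
d₂ = d₁ − σ√T = 1.481007 − 0.348779 = 1.132227
N(d₁) = 0.930698,  N(d₂) = 0.871231,  e^(−rT) = 0.925934
E₀ = V₀·N(d₁) − D·e^(−rT)·N(d₂)
   = 193.1793·0.930698 − 132.2707·0.925934·0.871231 = 73.088531
B₀ = V₀ − E₀ = 193.1793 − 73.088531 = 120.090769
spread = −(1/T)·ln(B₀/D) − r = −(1/3.1155)·ln(120.090769/132.2707) − 0.0247 = 0.00630713

spread=0.0063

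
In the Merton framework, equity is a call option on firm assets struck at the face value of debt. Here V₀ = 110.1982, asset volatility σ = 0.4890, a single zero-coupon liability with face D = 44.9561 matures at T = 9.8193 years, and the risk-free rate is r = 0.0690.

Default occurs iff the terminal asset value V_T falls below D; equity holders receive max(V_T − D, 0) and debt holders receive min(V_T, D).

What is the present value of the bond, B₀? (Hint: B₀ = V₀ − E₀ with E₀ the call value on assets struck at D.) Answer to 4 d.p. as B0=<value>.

B0=17.7845

d₁ = [ln(V₀/D) + (r + σ²/2)T] / (σ√T)
   = [ln(110.1982/44.9561) + (0.0690 + 0.5·0.4890²)·9.8193] / (0.4890·√9.8193)
   = [0.896594 + 1.851532] / 1.532319 = 1.793443
d₂ = d₁ − σ√T = 1.793443 − 1.532319 = 0.261124
N(d₁) = 0.963549,  N(d₂) = 0.603002,  e^(−rT) = 0.507869
E₀ = V₀·N(d₁) − D·e^(−rT)·N(d₂)
   = 110.1982·0.963549 − 44.9561·0.507869·0.603002 = 92.413740
B₀ = V₀ − E₀ = 110.1982 − 92.413740 = 17.784460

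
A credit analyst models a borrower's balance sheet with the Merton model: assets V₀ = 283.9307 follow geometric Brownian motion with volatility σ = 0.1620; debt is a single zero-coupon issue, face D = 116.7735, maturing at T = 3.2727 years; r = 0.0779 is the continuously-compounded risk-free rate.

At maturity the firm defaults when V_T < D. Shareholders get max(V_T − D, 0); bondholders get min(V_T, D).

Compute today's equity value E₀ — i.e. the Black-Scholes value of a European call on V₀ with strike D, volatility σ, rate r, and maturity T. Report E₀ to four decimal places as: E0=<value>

d₁ = [ln(V₀/D) + (r + σ²/2)T] / (σ√T)
   = [ln(283.9307/116.7735) + (0.0779 + 0.5·0.1620²)·3.2727] / (0.1620·√3.2727)
   = [0.888494 + 0.297888] / 0.293068 = 4.048148
d₂ = d₁ − σ√T = 4.048148 − 0.293068 = 3.755080
N(d₁) = 0.999974,  N(d₂) = 0.999913,  e^(−rT) = 0.774960
E₀ = V₀·N(d₁) − D·e^(−rT)·N(d₂)
   = 283.9307·0.999974 − 116.7735·0.774960·0.999913 = 193.436372

E0=193.4364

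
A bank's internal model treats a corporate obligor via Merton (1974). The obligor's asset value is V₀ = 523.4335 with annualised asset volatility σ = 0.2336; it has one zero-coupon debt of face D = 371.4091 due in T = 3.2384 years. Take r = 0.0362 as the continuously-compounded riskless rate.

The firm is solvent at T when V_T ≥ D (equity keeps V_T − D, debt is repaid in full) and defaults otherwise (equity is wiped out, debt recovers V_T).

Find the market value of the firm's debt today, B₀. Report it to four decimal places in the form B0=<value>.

d₁ = [ln(V₀/D) + (r + σ²/2)T] / (σ√T)
   = [ln(523.4335/371.4091) + (0.0362 + 0.5·0.2336²)·3.2384] / (0.2336·√3.2384)
   = [0.343106 + 0.205588] / 0.420376 = 1.305245
d₂ = d₁ − σ√T = 1.305245 − 0.420376 = 0.884869
N(d₁) = 0.904095,  N(d₂) = 0.811886,  e^(−rT) = 0.889381
E₀ = V₀·N(d₁) − D·e^(−rT)·N(d₂)
   = 523.4335·0.904095 − 371.4091·0.889381·0.811886 = 205.048203
B₀ = V₀ − E₀ = 523.4335 − 205.048203 = 318.385297

B0=318.3853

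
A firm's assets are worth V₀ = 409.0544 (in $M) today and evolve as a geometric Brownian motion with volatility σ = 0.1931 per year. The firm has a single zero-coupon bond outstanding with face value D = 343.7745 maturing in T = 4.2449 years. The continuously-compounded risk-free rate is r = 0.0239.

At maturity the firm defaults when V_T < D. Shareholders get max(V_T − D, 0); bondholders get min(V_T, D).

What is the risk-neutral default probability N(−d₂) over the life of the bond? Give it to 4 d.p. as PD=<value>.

PD=0.3110

d₁ = [ln(V₀/D) + (r + σ²/2)T] / (σ√T)
   = [ln(409.0544/343.7745) + (0.0239 + 0.5·0.1931²)·4.2449] / (0.1931·√4.2449)
   = [0.173862 + 0.180594] / 0.397847 = 0.890937
d₂ = d₁ − σ√T = 0.890937 − 0.397847 = 0.493090
risk-neutral PD = N(−d₂) = N(-0.493090) = 0.310975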